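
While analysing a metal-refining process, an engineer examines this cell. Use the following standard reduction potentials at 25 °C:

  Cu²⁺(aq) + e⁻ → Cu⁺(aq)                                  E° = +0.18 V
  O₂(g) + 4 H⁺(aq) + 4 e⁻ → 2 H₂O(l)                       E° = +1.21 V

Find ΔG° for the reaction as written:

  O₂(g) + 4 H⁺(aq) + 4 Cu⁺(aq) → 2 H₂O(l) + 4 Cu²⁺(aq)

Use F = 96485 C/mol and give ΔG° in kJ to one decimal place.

-397.5 kJ

As written, O₂/H₂O is reduced (cathode) and Cu²⁺/Cu⁺ is oxidised (anode), so E°cell = (+1.21) − (+0.18) = +1.03 V.
Balancing electrons gives n = 4.
ΔG° = −nFE° = −(4)(96485)(+1.03) = -397,518 J = -397.5 kJ.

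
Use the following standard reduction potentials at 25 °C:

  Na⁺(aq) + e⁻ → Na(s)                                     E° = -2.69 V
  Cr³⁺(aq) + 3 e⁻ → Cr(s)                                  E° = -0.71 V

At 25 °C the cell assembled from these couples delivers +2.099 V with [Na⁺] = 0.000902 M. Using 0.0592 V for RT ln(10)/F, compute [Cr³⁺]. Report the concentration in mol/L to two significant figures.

0.00079 M

Cr³⁺/Cr is the cathode, Na⁺/Na the anode: E°cell = +1.98 V, n = 3.
Overall reaction: Cr³⁺(aq) + 3 Na(s) → Cr(s) + 3 Na⁺(aq); Q = [Na⁺]^3/[Cr³⁺]^1.
From E = E° − (0.0592/n) log Q: log Q = (E° − E)·n/0.0592 = (+1.98 − (+2.099))·3/0.0592 = -6.0304.
So 1·log[Cr³⁺] = 3·log(0.000902) − log Q = -9.1344 − (-6.0304) = -3.1040; [Cr³⁺] = 10^(-3.1040) ≈ 0.00079 M.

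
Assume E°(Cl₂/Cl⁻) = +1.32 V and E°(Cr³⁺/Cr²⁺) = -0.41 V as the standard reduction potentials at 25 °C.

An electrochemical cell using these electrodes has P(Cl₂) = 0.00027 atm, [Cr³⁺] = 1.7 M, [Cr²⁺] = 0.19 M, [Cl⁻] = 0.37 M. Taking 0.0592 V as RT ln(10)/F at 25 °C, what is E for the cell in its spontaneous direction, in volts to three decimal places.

+1.594 V

Cl₂/Cl⁻ is the cathode (higher E°), Cr³⁺/Cr²⁺ the anode: E°cell = +1.32 − (-0.41) = +1.73 V, n = 2.
Overall: Cl₂(g) + 2 Cr²⁺(aq) → 2 Cl⁻(aq) + 2 Cr³⁺(aq)
Q = [Cl⁻]^2·[Cr³⁺]^2 / (P(Cl₂)·[Cr²⁺]^2); log Q = 4.608.
E = E° − (0.0592/n) log Q = +1.73 − (0.0592/2)(4.608) = +1.594 V.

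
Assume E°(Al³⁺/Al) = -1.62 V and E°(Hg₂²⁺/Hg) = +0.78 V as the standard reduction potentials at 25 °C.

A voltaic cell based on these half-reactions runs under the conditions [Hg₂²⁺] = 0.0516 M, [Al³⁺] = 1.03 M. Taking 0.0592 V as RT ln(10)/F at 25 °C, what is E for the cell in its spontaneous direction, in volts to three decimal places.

Hg₂²⁺/Hg is the cathode (higher E°), Al³⁺/Al the anode: E°cell = +0.78 − (-1.62) = +2.40 V, n = 6.
Overall: 3 Hg₂²⁺(aq) + 2 Al(s) → 6 Hg(l) + 2 Al³⁺(aq)
Q = [Al³⁺]^2 / ([Hg₂²⁺]^3); log Q = 3.888.
E = E° − (0.0592/n) log Q = +2.40 − (0.0592/6)(3.888) = +2.362 V.

+2.362 V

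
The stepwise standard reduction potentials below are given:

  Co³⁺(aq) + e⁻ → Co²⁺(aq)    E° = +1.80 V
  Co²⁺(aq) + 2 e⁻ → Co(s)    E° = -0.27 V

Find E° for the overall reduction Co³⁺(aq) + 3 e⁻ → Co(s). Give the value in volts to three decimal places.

+0.420 V

Since ΔG° = −nFE° is additive over sequential reductions, n₃E°₃ = n₁E°₁ + n₂E°₂.
E°₃ = (1×+1.80 + 2×-0.27) / 3 = (+1.260) / 3 = +0.420 V.
E° values themselves are not directly additive — weighting by electron count is essential.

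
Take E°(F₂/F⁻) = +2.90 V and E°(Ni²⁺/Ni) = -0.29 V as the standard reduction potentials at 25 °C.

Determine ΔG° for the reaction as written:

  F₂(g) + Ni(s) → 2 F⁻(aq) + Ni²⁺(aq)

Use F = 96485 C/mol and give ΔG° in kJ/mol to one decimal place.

As written, F₂/F⁻ is reduced (cathode) and Ni²⁺/Ni is oxidised (anode), so E°cell = (+2.90) − (-0.29) = +3.19 V.
Balancing electrons gives n = 2.
ΔG° = −nFE° = −(2)(96485)(+3.19) = -615,574 J = -615.6 kJ/mol.

-615.6 kJ/mol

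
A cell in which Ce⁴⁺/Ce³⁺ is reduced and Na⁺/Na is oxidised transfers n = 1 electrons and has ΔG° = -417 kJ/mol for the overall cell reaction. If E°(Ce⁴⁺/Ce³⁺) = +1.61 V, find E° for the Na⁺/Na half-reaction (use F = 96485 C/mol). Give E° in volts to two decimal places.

E°cell = −ΔG°/(nF) = −(-417×10³)/((1)(96485)) = +4.322 V.
Since Ce⁴⁺/Ce³⁺ is the cathode and Na⁺/Na the anode, E°cell = E°(Ce⁴⁺/Ce³⁺) − E°(Na⁺/Na).
So E°(Na⁺/Na) = E°(Ce⁴⁺/Ce³⁺) − E°cell = (+1.61) − (+4.322) = -2.71 V.

-2.71 V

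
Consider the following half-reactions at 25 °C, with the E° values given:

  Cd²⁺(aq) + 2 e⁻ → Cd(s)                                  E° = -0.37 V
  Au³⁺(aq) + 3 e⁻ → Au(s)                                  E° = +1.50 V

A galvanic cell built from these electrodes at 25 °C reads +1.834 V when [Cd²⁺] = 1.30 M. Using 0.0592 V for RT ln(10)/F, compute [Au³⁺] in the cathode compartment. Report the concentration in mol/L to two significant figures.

0.022 M

Au³⁺/Au is the cathode, Cd²⁺/Cd the anode: E°cell = +1.87 V, n = 6.
Overall reaction: 2 Au³⁺(aq) + 3 Cd(s) → 2 Au(s) + 3 Cd²⁺(aq); Q = [Cd²⁺]^3/[Au³⁺]^2.
From E = E° − (0.0592/n) log Q: log Q = (E° − E)·n/0.0592 = (+1.87 − (+1.834))·6/0.0592 = 3.6486.
So 2·log[Au³⁺] = 3·log(1.3) − log Q = 0.3418 − (3.6486) = -3.3068; log[Au³⁺] = -3.3068 / 2 = -1.6534; [Au³⁺] = 10^(-1.6534) ≈ 0.022 M.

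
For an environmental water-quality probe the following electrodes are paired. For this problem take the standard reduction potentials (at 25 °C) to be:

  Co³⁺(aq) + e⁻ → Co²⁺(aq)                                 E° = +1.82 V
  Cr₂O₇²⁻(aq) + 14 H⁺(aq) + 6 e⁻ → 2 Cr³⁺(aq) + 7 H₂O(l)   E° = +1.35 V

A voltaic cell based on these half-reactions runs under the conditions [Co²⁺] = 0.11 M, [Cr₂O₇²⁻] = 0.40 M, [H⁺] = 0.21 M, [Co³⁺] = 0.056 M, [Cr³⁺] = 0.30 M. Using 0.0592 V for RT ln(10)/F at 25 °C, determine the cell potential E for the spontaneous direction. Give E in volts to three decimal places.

+0.540 V

Co³⁺/Co²⁺ is the cathode (higher E°), Cr₂O₇²⁻/Cr³⁺ the anode: E°cell = +1.82 − (+1.35) = +0.47 V, n = 6.
Overall: 6 Co³⁺(aq) + 2 Cr³⁺(aq) + 7 H₂O(l) → 6 Co²⁺(aq) + Cr₂O₇²⁻(aq) + 14 H⁺(aq)
Q = [Co²⁺]^6·[Cr₂O₇²⁻]·[H⁺]^14 / ([Co³⁺]^6·[Cr³⁺]^2); log Q = -7.082.
E = E° − (0.0592/n) log Q = +0.47 − (0.0592/6)(-7.082) = +0.540 V.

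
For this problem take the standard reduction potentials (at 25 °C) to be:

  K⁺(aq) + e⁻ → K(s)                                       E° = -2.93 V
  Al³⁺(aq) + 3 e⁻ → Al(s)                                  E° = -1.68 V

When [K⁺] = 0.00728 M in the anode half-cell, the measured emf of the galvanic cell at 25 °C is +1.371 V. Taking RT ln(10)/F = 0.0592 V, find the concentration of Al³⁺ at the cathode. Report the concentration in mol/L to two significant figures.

0.52 M

Al³⁺/Al is the cathode, K⁺/K the anode: E°cell = +1.25 V, n = 3.
Overall reaction: Al³⁺(aq) + 3 K(s) → Al(s) + 3 K⁺(aq); Q = [K⁺]^3/[Al³⁺]^1.
From E = E° − (0.0592/n) log Q: log Q = (E° − E)·n/0.0592 = (+1.25 − (+1.371))·3/0.0592 = -6.1318.
So 1·log[Al³⁺] = 3·log(0.00728) − log Q = -6.4136 − (-6.1318) = -0.2818; [Al³⁺] = 10^(-0.2818) ≈ 0.52 M.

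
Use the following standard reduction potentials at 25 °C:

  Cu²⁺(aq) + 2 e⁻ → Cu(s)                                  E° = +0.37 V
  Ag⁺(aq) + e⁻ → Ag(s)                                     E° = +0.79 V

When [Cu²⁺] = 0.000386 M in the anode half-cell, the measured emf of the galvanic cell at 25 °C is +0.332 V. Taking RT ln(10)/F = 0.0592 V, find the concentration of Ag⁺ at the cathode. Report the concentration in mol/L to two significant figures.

0.00064 M

Ag⁺/Ag is the cathode, Cu²⁺/Cu the anode: E°cell = +0.42 V, n = 2.
Overall reaction: 2 Ag⁺(aq) + Cu(s) → 2 Ag(s) + Cu²⁺(aq); Q = [Cu²⁺]^1/[Ag⁺]^2.
From E = E° − (0.0592/n) log Q: log Q = (E° − E)·n/0.0592 = (+0.42 − (+0.332))·2/0.0592 = 2.9730.
So 2·log[Ag⁺] = 1·log(0.000386) − log Q = -3.4134 − (2.9730) = -6.3864; log[Ag⁺] = -6.3864 / 2 = -3.1932; [Ag⁺] = 10^(-3.1932) ≈ 0.00064 M.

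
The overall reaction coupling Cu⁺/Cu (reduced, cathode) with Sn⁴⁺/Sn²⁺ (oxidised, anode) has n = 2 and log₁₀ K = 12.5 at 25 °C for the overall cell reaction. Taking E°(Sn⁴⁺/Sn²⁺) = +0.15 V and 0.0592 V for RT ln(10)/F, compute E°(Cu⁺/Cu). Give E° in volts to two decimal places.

+0.52 V

E°cell = (0.0592/n)·log K = (0.0592/2)(12.5) = +0.370 V.
Since Cu⁺/Cu is the cathode and Sn⁴⁺/Sn²⁺ the anode, E°cell = E°(Cu⁺/Cu) − E°(Sn⁴⁺/Sn²⁺).
So E°(Cu⁺/Cu) = E°cell + E°(Sn⁴⁺/Sn²⁺) = +0.370 + (+0.15) = +0.52 V.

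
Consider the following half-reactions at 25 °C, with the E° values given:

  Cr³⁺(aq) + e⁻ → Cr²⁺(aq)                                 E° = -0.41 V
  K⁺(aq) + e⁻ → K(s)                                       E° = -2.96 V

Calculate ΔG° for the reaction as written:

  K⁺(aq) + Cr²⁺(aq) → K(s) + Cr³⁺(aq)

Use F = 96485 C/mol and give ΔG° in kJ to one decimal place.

+246.0 kJ

As written, K⁺/K is reduced (cathode) and Cr³⁺/Cr²⁺ is oxidised (anode), so E°cell = (-2.96) − (-0.41) = -2.55 V.
Balancing electrons gives n = 1.
ΔG° = −nFE° = −(1)(96485)(-2.55) = 246,037 J = +246.0 kJ.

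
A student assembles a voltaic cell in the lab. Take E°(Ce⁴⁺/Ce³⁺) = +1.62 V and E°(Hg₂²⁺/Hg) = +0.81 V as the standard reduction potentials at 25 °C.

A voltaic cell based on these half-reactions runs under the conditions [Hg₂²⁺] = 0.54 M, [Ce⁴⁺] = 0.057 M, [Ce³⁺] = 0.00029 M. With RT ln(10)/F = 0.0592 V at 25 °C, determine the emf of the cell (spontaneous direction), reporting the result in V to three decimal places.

+0.954 V

Ce⁴⁺/Ce³⁺ is the cathode (higher E°), Hg₂²⁺/Hg the anode: E°cell = +1.62 − (+0.81) = +0.81 V, n = 2.
Overall: 2 Ce⁴⁺(aq) + 2 Hg(l) → 2 Ce³⁺(aq) + Hg₂²⁺(aq)
Q = [Ce³⁺]^2·[Hg₂²⁺] / ([Ce⁴⁺]^2); log Q = -4.855.
E = E° − (0.0592/n) log Q = +0.81 − (0.0592/2)(-4.855) = +0.954 V.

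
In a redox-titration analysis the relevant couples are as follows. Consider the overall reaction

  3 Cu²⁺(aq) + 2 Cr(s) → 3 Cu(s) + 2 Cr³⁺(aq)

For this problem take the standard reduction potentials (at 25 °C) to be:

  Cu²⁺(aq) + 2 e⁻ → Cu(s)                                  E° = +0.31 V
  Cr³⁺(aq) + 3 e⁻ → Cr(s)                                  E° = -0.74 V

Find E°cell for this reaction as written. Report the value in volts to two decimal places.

The Cu²⁺/Cu couple has the higher reduction potential, so it is the cathode; Cr³⁺/Cr is oxidised at the anode.
E°cell = E°(cathode) − E°(anode) = (+0.31) − (-0.74) = +1.05 V.
Since E°cell > 0, the reaction is spontaneous under standard conditions.

+1.05 V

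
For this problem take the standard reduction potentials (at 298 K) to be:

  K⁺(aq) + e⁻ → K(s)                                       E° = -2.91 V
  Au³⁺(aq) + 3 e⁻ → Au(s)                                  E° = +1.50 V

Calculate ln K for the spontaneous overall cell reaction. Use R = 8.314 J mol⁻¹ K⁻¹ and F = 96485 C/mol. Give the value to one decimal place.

Cathode: Au³⁺/Au; anode: K⁺/K. E°cell = (+1.50) − (-2.91) = +4.41 V, with n = 3.
ΔG° = −nFE° = −RT ln K, so ln K = nFE°/(RT) = (3)(96485)(+4.41) / ((8.314)(298)) = 515.221.

515.2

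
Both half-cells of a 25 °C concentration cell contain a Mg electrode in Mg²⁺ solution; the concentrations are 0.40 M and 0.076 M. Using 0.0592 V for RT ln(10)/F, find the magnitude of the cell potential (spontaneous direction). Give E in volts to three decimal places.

+0.021 V

For a concentration cell E°cell = 0. The 0.40 M side is the cathode (reduction is favoured where [Mg²⁺] is higher).
With n = 2, E = −(0.0592/2) log([Mg²⁺]ₐₙ/[Mg²⁺]꜀ₐₜ) = −(0.0592/2) log(0.076/0.4) = −(0.0592/2)(-0.721) = +0.021 V.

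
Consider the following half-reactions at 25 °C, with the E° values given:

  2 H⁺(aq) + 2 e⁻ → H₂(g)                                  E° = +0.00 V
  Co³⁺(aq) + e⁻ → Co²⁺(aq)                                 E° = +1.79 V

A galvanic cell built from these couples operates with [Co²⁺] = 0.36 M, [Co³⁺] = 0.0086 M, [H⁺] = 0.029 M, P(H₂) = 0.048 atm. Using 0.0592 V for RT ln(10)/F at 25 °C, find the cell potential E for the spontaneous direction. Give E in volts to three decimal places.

+1.746 V

Co³⁺/Co²⁺ is the cathode (higher E°), H⁺/H₂ the anode: E°cell = +1.79 − (+0.00) = +1.79 V, n = 2.
Overall: 2 Co³⁺(aq) + H₂(g) → 2 Co²⁺(aq) + 2 H⁺(aq)
Q = [Co²⁺]^2·[H⁺]^2 / ([Co³⁺]^2·P(H₂)); log Q = 1.487.
E = E° − (0.0592/n) log Q = +1.79 − (0.0592/2)(1.487) = +1.746 V.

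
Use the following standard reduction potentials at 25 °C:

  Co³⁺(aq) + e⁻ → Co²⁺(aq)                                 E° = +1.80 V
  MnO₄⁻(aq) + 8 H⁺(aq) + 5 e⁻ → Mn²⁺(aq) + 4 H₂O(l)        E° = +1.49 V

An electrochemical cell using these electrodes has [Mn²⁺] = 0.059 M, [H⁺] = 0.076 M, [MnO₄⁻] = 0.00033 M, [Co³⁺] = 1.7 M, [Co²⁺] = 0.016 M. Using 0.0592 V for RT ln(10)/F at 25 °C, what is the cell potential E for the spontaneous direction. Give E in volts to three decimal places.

Co³⁺/Co²⁺ is the cathode (higher E°), MnO₄⁻/Mn²⁺ the anode: E°cell = +1.80 − (+1.49) = +0.31 V, n = 5.
Overall: 5 Co³⁺(aq) + Mn²⁺(aq) + 4 H₂O(l) → 5 Co²⁺(aq) + MnO₄⁻(aq) + 8 H⁺(aq)
Q = [Co²⁺]^5·[MnO₄⁻]·[H⁺]^8 / ([Co³⁺]^5·[Mn²⁺]); log Q = -21.337.
E = E° − (0.0592/n) log Q = +0.31 − (0.0592/5)(-21.337) = +0.563 V.

+0.563 V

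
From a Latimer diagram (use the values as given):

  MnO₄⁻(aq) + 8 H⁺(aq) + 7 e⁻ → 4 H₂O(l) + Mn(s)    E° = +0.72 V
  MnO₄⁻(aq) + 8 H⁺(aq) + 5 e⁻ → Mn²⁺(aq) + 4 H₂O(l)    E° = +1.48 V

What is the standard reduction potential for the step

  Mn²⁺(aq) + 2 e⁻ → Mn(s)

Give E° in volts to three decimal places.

-1.180 V

Sequential free energies add, so n₃E°₃ = n₁E°₁ + n₂E°₂.
With n₃ = 7, and the known step contributing 5×(+1.48) V, the unknown satisfies 2·E° = 7×(+0.72) − 5×(+1.48) = -2.360.
E° = -2.360 / 2 = -1.180 V.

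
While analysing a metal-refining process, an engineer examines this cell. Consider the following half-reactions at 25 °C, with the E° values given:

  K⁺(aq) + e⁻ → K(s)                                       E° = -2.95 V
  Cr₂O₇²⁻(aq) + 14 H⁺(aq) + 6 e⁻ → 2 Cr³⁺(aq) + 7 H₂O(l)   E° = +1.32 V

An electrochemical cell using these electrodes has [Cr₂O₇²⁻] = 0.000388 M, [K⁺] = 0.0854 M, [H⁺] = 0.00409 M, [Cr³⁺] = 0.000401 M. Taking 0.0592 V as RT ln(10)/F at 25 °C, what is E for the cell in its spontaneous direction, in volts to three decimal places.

+4.037 V

Cr₂O₇²⁻/Cr³⁺ is the cathode (higher E°), K⁺/K the anode: E°cell = +1.32 − (-2.95) = +4.27 V, n = 6.
Overall: Cr₂O₇²⁻(aq) + 14 H⁺(aq) + 6 K(s) → 2 Cr³⁺(aq) + 7 H₂O(l) + 6 K⁺(aq)
Q = [Cr³⁺]^2·[K⁺]^6 / ([Cr₂O₇²⁻]·[H⁺]^14); log Q = 23.642.
E = E° − (0.0592/n) log Q = +4.27 − (0.0592/6)(23.642) = +4.037 V.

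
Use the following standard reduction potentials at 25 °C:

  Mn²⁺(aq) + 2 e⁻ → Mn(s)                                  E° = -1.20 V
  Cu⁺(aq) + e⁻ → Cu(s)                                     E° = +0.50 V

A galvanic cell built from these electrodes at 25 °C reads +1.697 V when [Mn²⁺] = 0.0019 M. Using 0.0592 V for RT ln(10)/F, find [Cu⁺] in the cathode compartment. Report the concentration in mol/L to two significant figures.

Cu⁺/Cu is the cathode, Mn²⁺/Mn the anode: E°cell = +1.70 V, n = 2.
Overall reaction: 2 Cu⁺(aq) + Mn(s) → 2 Cu(s) + Mn²⁺(aq); Q = [Mn²⁺]^1/[Cu⁺]^2.
From E = E° − (0.0592/n) log Q: log Q = (E° − E)·n/0.0592 = (+1.70 − (+1.697))·2/0.0592 = 0.1014.
So 2·log[Cu⁺] = 1·log(0.0019) − log Q = -2.7212 − (0.1014) = -2.8226; log[Cu⁺] = -2.8226 / 2 = -1.4113; [Cu⁺] = 10^(-1.4113) ≈ 0.039 M.

0.039 M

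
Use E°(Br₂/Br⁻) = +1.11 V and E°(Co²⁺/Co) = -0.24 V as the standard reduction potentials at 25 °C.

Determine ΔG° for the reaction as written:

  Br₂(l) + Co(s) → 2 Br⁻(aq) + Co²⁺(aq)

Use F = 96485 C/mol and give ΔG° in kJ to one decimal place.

As written, Br₂/Br⁻ is reduced (cathode) and Co²⁺/Co is oxidised (anode), so E°cell = (+1.11) − (-0.24) = +1.35 V.
Balancing electrons gives n = 2.
ΔG° = −nFE° = −(2)(96485)(+1.35) = -260,510 J = -260.5 kJ.

-260.5 kJ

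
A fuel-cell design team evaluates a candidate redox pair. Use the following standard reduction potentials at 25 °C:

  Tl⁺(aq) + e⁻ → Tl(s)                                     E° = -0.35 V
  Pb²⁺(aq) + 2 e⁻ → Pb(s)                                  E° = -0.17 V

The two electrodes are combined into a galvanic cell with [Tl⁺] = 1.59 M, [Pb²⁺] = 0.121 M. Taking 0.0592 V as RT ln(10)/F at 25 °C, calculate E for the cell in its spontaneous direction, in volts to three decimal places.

Pb²⁺/Pb is the cathode (higher E°), Tl⁺/Tl the anode: E°cell = -0.17 − (-0.35) = +0.18 V, n = 2.
Overall: Pb²⁺(aq) + 2 Tl(s) → Pb(s) + 2 Tl⁺(aq)
Q = [Tl⁺]^2 / ([Pb²⁺]); log Q = 1.320.
E = E° − (0.0592/n) log Q = +0.18 − (0.0592/2)(1.320) = +0.141 V.

+0.141 V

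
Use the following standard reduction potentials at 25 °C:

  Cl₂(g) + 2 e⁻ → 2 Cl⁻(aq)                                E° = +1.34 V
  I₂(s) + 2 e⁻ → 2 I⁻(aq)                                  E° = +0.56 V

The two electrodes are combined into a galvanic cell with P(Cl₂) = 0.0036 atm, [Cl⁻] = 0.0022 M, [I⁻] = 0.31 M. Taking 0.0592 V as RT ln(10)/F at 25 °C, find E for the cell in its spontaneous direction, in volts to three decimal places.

Cl₂/Cl⁻ is the cathode (higher E°), I₂/I⁻ the anode: E°cell = +1.34 − (+0.56) = +0.78 V, n = 2.
Overall: Cl₂(g) + 2 I⁻(aq) → 2 Cl⁻(aq) + I₂(s)
Q = [Cl⁻]^2 / (P(Cl₂)·[I⁻]^2); log Q = -1.854.
E = E° − (0.0592/n) log Q = +0.78 − (0.0592/2)(-1.854) = +0.835 V.

+0.835 V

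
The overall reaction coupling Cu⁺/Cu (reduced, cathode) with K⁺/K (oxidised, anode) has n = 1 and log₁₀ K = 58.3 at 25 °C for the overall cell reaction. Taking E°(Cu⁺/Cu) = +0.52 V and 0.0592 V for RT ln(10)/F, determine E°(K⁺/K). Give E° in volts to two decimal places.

-2.93 V

E°cell = (0.0592/n)·log K = (0.0592/1)(58.3) = +3.451 V.
Since Cu⁺/Cu is the cathode and K⁺/K the anode, E°cell = E°(Cu⁺/Cu) − E°(K⁺/K).
So E°(K⁺/K) = E°(Cu⁺/Cu) − E°cell = (+0.52) − (+3.451) = -2.93 V.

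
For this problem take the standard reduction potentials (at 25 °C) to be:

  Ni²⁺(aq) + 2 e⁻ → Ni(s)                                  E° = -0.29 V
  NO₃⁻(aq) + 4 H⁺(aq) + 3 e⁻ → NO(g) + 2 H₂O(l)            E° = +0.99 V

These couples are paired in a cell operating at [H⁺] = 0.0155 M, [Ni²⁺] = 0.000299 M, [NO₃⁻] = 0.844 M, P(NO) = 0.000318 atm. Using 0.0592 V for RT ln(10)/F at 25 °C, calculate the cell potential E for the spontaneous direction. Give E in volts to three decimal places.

NO₃⁻/NO is the cathode (higher E°), Ni²⁺/Ni the anode: E°cell = +0.99 − (-0.29) = +1.28 V, n = 6.
Overall: 2 NO₃⁻(aq) + 8 H⁺(aq) + 3 Ni(s) → 2 NO(g) + 4 H₂O(l) + 3 Ni²⁺(aq)
Q = P(NO)^2·[Ni²⁺]^3 / ([NO₃⁻]^2·[H⁺]^8); log Q = -2.943.
E = E° − (0.0592/n) log Q = +1.28 − (0.0592/6)(-2.943) = +1.309 V.

+1.309 V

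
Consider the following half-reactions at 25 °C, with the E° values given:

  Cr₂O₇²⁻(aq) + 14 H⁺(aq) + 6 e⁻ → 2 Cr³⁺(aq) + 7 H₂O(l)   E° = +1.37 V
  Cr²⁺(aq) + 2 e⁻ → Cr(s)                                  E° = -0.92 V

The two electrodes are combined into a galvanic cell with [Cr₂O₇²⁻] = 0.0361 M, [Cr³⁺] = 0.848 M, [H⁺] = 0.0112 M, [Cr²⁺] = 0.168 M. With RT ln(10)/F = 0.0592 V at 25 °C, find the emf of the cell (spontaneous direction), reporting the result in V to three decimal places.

Cr₂O₇²⁻/Cr³⁺ is the cathode (higher E°), Cr²⁺/Cr the anode: E°cell = +1.37 − (-0.92) = +2.29 V, n = 6.
Overall: Cr₂O₇²⁻(aq) + 14 H⁺(aq) + 3 Cr(s) → 2 Cr³⁺(aq) + 7 H₂O(l) + 3 Cr²⁺(aq)
Q = [Cr³⁺]^2·[Cr²⁺]^3 / ([Cr₂O₇²⁻]·[H⁺]^14); log Q = 26.286.
E = E° − (0.0592/n) log Q = +2.29 − (0.0592/6)(26.286) = +2.031 V.

+2.031 V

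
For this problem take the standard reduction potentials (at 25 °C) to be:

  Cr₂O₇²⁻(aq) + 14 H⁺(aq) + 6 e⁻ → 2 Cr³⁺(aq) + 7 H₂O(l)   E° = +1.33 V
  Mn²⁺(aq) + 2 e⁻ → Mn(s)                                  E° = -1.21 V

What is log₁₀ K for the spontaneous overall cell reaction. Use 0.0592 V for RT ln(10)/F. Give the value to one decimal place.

257.4

Cathode: Cr₂O₇²⁻/Cr³⁺; anode: Mn²⁺/Mn. E°cell = +2.54 V, n = 6.
log K = nE°cell / 0.0592 = (6)(+2.54) / 0.0592 = 257.4.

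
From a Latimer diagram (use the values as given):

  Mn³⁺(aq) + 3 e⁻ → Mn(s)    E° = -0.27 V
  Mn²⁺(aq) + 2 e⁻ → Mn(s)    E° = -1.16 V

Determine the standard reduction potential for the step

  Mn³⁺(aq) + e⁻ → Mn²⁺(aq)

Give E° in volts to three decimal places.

+1.510 V

Sequential free energies add, so n₃E°₃ = n₁E°₁ + n₂E°₂.
With n₃ = 3, and the known step contributing 2×(-1.16) V, the unknown satisfies 1·E° = 3×(-0.27) − 2×(-1.16) = +1.510.
E° = +1.510 / 1 = +1.510 V.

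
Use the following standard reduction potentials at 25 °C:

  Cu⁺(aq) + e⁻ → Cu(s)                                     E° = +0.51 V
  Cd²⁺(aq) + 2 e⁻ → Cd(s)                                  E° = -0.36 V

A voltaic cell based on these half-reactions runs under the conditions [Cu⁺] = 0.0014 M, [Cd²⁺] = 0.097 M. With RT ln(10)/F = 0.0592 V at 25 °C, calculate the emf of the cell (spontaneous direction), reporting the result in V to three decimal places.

Cu⁺/Cu is the cathode (higher E°), Cd²⁺/Cd the anode: E°cell = +0.51 − (-0.36) = +0.87 V, n = 2.
Overall: 2 Cu⁺(aq) + Cd(s) → 2 Cu(s) + Cd²⁺(aq)
Q = [Cd²⁺] / ([Cu⁺]^2); log Q = 4.695.
E = E° − (0.0592/n) log Q = +0.87 − (0.0592/2)(4.695) = +0.731 V.

+0.731 V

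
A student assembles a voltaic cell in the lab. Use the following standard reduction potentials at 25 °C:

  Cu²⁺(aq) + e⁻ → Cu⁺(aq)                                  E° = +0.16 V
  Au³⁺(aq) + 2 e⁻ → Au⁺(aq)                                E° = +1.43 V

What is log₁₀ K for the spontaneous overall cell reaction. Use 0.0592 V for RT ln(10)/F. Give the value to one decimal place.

42.9

Cathode: Au³⁺/Au⁺; anode: Cu²⁺/Cu⁺. E°cell = +1.27 V, n = 2.
log K = nE°cell / 0.0592 = (2)(+1.27) / 0.0592 = 42.9.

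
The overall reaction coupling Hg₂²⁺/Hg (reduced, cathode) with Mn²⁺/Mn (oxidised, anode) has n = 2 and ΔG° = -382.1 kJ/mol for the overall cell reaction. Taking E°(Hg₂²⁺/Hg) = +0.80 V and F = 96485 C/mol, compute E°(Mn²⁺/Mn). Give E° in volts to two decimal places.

E°cell = −ΔG°/(nF) = −(-382.1×10³)/((2)(96485)) = +1.980 V.
Since Hg₂²⁺/Hg is the cathode and Mn²⁺/Mn the anode, E°cell = E°(Hg₂²⁺/Hg) − E°(Mn²⁺/Mn).
So E°(Mn²⁺/Mn) = E°(Hg₂²⁺/Hg) − E°cell = (+0.80) − (+1.980) = -1.18 V.

-1.18 V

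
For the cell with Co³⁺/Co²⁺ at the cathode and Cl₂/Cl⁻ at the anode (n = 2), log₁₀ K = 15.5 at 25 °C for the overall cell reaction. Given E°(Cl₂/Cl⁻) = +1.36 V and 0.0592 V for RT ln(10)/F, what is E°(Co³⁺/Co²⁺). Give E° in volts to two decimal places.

E°cell = (0.0592/n)·log K = (0.0592/2)(15.5) = +0.459 V.
Since Co³⁺/Co²⁺ is the cathode and Cl₂/Cl⁻ the anode, E°cell = E°(Co³⁺/Co²⁺) − E°(Cl₂/Cl⁻).
So E°(Co³⁺/Co²⁺) = E°cell + E°(Cl₂/Cl⁻) = +0.459 + (+1.36) = +1.82 V.

+1.82 V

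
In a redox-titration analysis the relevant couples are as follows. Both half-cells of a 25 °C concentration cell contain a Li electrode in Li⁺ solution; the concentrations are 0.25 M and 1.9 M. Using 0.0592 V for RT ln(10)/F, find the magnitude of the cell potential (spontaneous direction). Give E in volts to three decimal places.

For a concentration cell E°cell = 0. The 1.9 M side is the cathode (reduction is favoured where [Li⁺] is higher).
With n = 1, E = −(0.0592/1) log([Li⁺]ₐₙ/[Li⁺]꜀ₐₜ) = −(0.0592/1) log(0.25/1.9) = −(0.0592/1)(-0.881) = +0.052 V.

+0.052 V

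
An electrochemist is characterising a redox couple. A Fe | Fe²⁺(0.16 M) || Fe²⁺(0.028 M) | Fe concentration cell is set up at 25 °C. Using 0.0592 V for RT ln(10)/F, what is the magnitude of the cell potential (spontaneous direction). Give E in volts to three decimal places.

+0.022 V

For a concentration cell E°cell = 0. The 0.16 M side is the cathode (reduction is favoured where [Fe²⁺] is higher).
With n = 2, E = −(0.0592/2) log([Fe²⁺]ₐₙ/[Fe²⁺]꜀ₐₜ) = −(0.0592/2) log(0.028/0.16) = −(0.0592/2)(-0.757) = +0.022 V.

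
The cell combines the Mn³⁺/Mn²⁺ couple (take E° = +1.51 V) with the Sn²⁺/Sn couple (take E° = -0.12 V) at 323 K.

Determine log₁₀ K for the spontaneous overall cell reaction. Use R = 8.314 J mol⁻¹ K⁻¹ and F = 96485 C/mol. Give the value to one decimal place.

Cathode: Mn³⁺/Mn²⁺; anode: Sn²⁺/Sn. E°cell = (+1.51) − (-0.12) = +1.63 V, with n = 2.
ΔG° = −nFE° = −RT ln K, so ln K = nFE°/(RT) = (2)(96485)(+1.63) / ((8.314)(323)) = 117.129.
log₁₀ K = 117.129 / ln 10 = 50.9.

50.9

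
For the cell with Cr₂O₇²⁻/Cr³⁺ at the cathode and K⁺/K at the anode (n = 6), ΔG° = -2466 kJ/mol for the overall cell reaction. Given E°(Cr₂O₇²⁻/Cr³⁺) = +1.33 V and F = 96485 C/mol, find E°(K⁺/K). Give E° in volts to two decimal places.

-2.93 V

E°cell = −ΔG°/(nF) = −(-2466×10³)/((6)(96485)) = +4.260 V.
Since Cr₂O₇²⁻/Cr³⁺ is the cathode and K⁺/K the anode, E°cell = E°(Cr₂O₇²⁻/Cr³⁺) − E°(K⁺/K).
So E°(K⁺/K) = E°(Cr₂O₇²⁻/Cr³⁺) − E°cell = (+1.33) − (+4.260) = -2.93 V.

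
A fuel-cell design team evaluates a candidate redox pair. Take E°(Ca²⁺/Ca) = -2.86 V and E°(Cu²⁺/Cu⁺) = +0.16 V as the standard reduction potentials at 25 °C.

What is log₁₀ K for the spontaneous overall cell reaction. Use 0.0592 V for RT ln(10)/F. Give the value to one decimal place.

102.0

Cathode: Cu²⁺/Cu⁺; anode: Ca²⁺/Ca. E°cell = +3.02 V, n = 2.
log K = nE°cell / 0.0592 = (2)(+3.02) / 0.0592 = 102.0.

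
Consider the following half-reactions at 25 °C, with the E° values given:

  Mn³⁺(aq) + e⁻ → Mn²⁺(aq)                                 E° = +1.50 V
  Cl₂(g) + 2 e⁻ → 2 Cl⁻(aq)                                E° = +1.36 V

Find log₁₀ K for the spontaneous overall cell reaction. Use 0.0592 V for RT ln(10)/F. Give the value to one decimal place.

Cathode: Mn³⁺/Mn²⁺; anode: Cl₂/Cl⁻. E°cell = +0.14 V, n = 2.
log K = nE°cell / 0.0592 = (2)(+0.14) / 0.0592 = 4.7.

4.7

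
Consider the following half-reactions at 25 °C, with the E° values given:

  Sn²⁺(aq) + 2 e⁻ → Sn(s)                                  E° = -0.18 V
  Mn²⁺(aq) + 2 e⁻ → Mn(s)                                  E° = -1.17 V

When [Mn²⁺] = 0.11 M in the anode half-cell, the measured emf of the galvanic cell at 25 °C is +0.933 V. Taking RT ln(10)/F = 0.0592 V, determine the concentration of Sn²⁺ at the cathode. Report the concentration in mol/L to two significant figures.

0.0013 M

Sn²⁺/Sn is the cathode, Mn²⁺/Mn the anode: E°cell = +0.99 V, n = 2.
Overall reaction: Sn²⁺(aq) + Mn(s) → Sn(s) + Mn²⁺(aq); Q = [Mn²⁺]^1/[Sn²⁺]^1.
From E = E° − (0.0592/n) log Q: log Q = (E° − E)·n/0.0592 = (+0.99 − (+0.933))·2/0.0592 = 1.9257.
So 1·log[Sn²⁺] = 1·log(0.11) − log Q = -0.9586 − (1.9257) = -2.8843; [Sn²⁺] = 10^(-2.8843) ≈ 0.0013 M.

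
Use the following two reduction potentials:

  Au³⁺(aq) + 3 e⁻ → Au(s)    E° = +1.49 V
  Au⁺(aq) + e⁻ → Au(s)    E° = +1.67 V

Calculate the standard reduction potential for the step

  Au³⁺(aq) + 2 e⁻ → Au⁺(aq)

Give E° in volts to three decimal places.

Sequential free energies add, so n₃E°₃ = n₁E°₁ + n₂E°₂.
With n₃ = 3, and the known step contributing 1×(+1.67) V, the unknown satisfies 2·E° = 3×(+1.49) − 1×(+1.67) = +2.800.
E° = +2.800 / 2 = +1.400 V.

+1.400 V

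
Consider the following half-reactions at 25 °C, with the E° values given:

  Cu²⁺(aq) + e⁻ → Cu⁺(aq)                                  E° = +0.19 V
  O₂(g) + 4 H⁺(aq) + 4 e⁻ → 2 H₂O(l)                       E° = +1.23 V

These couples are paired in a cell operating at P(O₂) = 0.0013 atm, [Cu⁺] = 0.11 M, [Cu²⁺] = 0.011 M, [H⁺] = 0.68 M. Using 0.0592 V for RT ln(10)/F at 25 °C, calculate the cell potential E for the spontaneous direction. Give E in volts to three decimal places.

+1.047 V

O₂/H₂O is the cathode (higher E°), Cu²⁺/Cu⁺ the anode: E°cell = +1.23 − (+0.19) = +1.04 V, n = 4.
Overall: O₂(g) + 4 H⁺(aq) + 4 Cu⁺(aq) → 2 H₂O(l) + 4 Cu²⁺(aq)
Q = [Cu²⁺]^4 / (P(O₂)·[H⁺]^4·[Cu⁺]^4); log Q = -0.444.
E = E° − (0.0592/n) log Q = +1.04 − (0.0592/4)(-0.444) = +1.047 V.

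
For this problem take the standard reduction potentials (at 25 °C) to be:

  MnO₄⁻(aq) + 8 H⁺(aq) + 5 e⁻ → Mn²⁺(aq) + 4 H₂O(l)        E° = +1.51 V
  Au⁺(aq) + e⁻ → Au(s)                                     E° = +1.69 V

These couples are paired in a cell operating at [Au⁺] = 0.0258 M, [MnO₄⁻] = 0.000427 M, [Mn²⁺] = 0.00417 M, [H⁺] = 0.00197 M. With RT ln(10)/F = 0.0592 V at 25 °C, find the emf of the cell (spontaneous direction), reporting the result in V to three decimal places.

Au⁺/Au is the cathode (higher E°), MnO₄⁻/Mn²⁺ the anode: E°cell = +1.69 − (+1.51) = +0.18 V, n = 5.
Overall: 5 Au⁺(aq) + Mn²⁺(aq) + 4 H₂O(l) → 5 Au(s) + MnO₄⁻(aq) + 8 H⁺(aq)
Q = [MnO₄⁻]·[H⁺]^8 / ([Au⁺]^5·[Mn²⁺]); log Q = -14.692.
E = E° − (0.0592/n) log Q = +0.18 − (0.0592/5)(-14.692) = +0.354 V.

+0.354 V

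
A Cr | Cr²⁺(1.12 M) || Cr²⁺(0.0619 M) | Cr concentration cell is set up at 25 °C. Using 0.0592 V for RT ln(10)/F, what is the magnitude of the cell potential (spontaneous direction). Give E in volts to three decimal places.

+0.037 V

For a concentration cell E°cell = 0. The 1.12 M side is the cathode (reduction is favoured where [Cr²⁺] is higher).
With n = 2, E = −(0.0592/2) log([Cr²⁺]ₐₙ/[Cr²⁺]꜀ₐₜ) = −(0.0592/2) log(0.0619/1.12) = −(0.0592/2)(-1.258) = +0.037 V.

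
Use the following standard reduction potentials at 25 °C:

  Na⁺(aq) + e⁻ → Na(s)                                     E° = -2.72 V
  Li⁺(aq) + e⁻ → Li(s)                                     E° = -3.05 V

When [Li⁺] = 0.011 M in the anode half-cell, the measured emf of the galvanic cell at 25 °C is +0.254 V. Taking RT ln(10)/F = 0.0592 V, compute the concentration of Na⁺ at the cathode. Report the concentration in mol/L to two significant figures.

0.00057 M

Na⁺/Na is the cathode, Li⁺/Li the anode: E°cell = +0.33 V, n = 1.
Overall reaction: Na⁺(aq) + Li(s) → Na(s) + Li⁺(aq); Q = [Li⁺]^1/[Na⁺]^1.
From E = E° − (0.0592/n) log Q: log Q = (E° − E)·n/0.0592 = (+0.33 − (+0.254))·1/0.0592 = 1.2838.
So 1·log[Na⁺] = 1·log(0.011) − log Q = -1.9586 − (1.2838) = -3.2424; [Na⁺] = 10^(-3.2424) ≈ 0.00057 M.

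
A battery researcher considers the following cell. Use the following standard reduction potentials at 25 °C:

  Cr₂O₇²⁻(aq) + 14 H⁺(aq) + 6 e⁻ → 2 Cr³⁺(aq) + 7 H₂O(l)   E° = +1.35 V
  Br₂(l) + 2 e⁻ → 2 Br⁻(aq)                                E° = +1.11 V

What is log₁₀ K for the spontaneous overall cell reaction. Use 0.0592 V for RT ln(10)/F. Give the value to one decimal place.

Cathode: Cr₂O₇²⁻/Cr³⁺; anode: Br₂/Br⁻. E°cell = +0.24 V, n = 6.
log K = nE°cell / 0.0592 = (6)(+0.24) / 0.0592 = 24.3.

24.3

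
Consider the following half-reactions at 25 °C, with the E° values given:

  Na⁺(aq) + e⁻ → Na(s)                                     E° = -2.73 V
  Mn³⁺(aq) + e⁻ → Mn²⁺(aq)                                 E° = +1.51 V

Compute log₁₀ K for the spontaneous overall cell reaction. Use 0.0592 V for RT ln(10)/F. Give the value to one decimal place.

71.6

Cathode: Mn³⁺/Mn²⁺; anode: Na⁺/Na. E°cell = +4.24 V, n = 1.
log K = nE°cell / 0.0592 = (1)(+4.24) / 0.0592 = 71.6.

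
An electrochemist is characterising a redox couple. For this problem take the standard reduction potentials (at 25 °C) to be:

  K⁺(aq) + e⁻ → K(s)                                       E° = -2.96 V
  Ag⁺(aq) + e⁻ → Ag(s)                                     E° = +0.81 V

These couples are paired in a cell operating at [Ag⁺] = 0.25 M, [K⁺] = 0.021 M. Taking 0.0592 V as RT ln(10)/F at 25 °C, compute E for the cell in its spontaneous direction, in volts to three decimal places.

Ag⁺/Ag is the cathode (higher E°), K⁺/K the anode: E°cell = +0.81 − (-2.96) = +3.77 V, n = 1.
Overall: Ag⁺(aq) + K(s) → Ag(s) + K⁺(aq)
Q = [K⁺] / ([Ag⁺]); log Q = -1.076.
E = E° − (0.0592/n) log Q = +3.77 − (0.0592/1)(-1.076) = +3.834 V.

+3.834 V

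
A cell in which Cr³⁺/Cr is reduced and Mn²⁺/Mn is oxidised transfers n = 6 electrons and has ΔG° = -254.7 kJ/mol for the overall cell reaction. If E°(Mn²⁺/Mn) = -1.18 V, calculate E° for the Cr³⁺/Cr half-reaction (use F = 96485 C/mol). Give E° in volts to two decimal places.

E°cell = −ΔG°/(nF) = −(-254.7×10³)/((6)(96485)) = +0.440 V.
Since Cr³⁺/Cr is the cathode and Mn²⁺/Mn the anode, E°cell = E°(Cr³⁺/Cr) − E°(Mn²⁺/Mn).
So E°(Cr³⁺/Cr) = E°cell + E°(Mn²⁺/Mn) = +0.440 + (-1.18) = -0.74 V.

-0.74 V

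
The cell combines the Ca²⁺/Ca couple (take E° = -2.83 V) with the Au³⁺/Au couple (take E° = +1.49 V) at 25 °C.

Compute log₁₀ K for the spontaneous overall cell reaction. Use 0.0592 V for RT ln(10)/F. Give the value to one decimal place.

Cathode: Au³⁺/Au; anode: Ca²⁺/Ca. E°cell = +4.32 V, n = 6.
log K = nE°cell / 0.0592 = (6)(+4.32) / 0.0592 = 437.8.

437.8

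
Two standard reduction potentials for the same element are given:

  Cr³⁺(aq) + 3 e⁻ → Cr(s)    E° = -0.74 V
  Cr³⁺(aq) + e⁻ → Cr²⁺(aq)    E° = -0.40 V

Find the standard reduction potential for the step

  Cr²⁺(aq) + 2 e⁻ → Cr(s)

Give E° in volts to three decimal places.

-0.910 V

Sequential free energies add, so n₃E°₃ = n₁E°₁ + n₂E°₂.
With n₃ = 3, and the known step contributing 1×(-0.40) V, the unknown satisfies 2·E° = 3×(-0.74) − 1×(-0.40) = -1.820.
E° = -1.820 / 2 = -0.910 V.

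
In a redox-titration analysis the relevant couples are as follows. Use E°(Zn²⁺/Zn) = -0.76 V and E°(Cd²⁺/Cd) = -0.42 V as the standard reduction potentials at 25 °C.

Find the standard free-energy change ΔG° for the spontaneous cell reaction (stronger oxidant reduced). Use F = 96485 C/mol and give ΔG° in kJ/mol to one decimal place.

-65.6 kJ/mol

Cd²⁺/Cd (E° = -0.42 V) is the cathode; Zn²⁺/Zn (E° = -0.76 V) is the anode, so E°cell = +0.34 V.
Balancing electrons gives n = 2 (lcm of 2 and 2).
ΔG° = −nFE° = −(2)(96485)(+0.34) = -65,610 J = -65.6 kJ/mol.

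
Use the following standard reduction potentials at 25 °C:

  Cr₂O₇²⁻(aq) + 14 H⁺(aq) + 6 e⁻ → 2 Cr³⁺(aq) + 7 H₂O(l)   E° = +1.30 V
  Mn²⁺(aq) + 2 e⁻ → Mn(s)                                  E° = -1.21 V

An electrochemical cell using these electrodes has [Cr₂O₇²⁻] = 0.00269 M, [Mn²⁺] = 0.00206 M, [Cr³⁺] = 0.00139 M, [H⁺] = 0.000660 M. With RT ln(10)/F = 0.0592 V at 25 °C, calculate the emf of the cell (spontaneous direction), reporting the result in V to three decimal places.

+2.181 V

Cr₂O₇²⁻/Cr³⁺ is the cathode (higher E°), Mn²⁺/Mn the anode: E°cell = +1.30 − (-1.21) = +2.51 V, n = 6.
Overall: Cr₂O₇²⁻(aq) + 14 H⁺(aq) + 3 Mn(s) → 2 Cr³⁺(aq) + 7 H₂O(l) + 3 Mn²⁺(aq)
Q = [Cr³⁺]^2·[Mn²⁺]^3 / ([Cr₂O₇²⁻]·[H⁺]^14); log Q = 33.324.
E = E° − (0.0592/n) log Q = +2.51 − (0.0592/6)(33.324) = +2.181 V.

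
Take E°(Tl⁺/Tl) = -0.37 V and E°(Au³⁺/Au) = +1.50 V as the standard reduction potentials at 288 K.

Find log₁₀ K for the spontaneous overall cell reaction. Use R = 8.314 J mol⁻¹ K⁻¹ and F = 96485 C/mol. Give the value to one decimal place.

98.2

Cathode: Au³⁺/Au; anode: Tl⁺/Tl. E°cell = (+1.50) − (-0.37) = +1.87 V, with n = 3.
ΔG° = −nFE° = −RT ln K, so ln K = nFE°/(RT) = (3)(96485)(+1.87) / ((8.314)(288)) = 226.058.
log₁₀ K = 226.058 / ln 10 = 98.2.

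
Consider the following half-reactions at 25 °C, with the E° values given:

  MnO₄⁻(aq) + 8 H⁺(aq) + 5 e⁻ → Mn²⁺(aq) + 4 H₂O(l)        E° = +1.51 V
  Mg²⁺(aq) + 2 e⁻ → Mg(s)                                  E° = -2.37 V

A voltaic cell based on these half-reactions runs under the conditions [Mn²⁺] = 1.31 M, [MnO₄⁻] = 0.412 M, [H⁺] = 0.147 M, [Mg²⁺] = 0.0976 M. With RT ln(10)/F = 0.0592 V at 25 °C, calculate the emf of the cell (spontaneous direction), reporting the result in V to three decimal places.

MnO₄⁻/Mn²⁺ is the cathode (higher E°), Mg²⁺/Mg the anode: E°cell = +1.51 − (-2.37) = +3.88 V, n = 10.
Overall: 2 MnO₄⁻(aq) + 16 H⁺(aq) + 5 Mg(s) → 2 Mn²⁺(aq) + 8 H₂O(l) + 5 Mg²⁺(aq)
Q = [Mn²⁺]^2·[Mg²⁺]^5 / ([MnO₄⁻]^2·[H⁺]^16); log Q = 9.275.
E = E° − (0.0592/n) log Q = +3.88 − (0.0592/10)(9.275) = +3.825 V.

+3.825 V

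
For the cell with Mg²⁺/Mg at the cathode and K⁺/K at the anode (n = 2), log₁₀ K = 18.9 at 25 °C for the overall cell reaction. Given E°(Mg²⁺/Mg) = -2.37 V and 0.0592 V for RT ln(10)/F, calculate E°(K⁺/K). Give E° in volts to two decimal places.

E°cell = (0.0592/n)·log K = (0.0592/2)(18.9) = +0.559 V.
Since Mg²⁺/Mg is the cathode and K⁺/K the anode, E°cell = E°(Mg²⁺/Mg) − E°(K⁺/K).
So E°(K⁺/K) = E°(Mg²⁺/Mg) − E°cell = (-2.37) − (+0.559) = -2.93 V.

-2.93 V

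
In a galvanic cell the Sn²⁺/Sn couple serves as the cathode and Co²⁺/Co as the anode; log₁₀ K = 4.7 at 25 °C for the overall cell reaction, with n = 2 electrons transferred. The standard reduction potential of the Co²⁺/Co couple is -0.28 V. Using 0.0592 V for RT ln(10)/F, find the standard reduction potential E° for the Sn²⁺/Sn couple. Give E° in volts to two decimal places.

-0.14 V

E°cell = (0.0592/n)·log K = (0.0592/2)(4.7) = +0.139 V.
Since Sn²⁺/Sn is the cathode and Co²⁺/Co the anode, E°cell = E°(Sn²⁺/Sn) − E°(Co²⁺/Co).
So E°(Sn²⁺/Sn) = E°cell + E°(Co²⁺/Co) = +0.139 + (-0.28) = -0.14 V.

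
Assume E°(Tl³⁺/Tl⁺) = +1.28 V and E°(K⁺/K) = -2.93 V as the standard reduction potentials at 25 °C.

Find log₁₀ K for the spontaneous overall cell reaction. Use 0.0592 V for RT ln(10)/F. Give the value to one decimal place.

142.2

Cathode: Tl³⁺/Tl⁺; anode: K⁺/K. E°cell = +4.21 V, n = 2.
log K = nE°cell / 0.0592 = (2)(+4.21) / 0.0592 = 142.2.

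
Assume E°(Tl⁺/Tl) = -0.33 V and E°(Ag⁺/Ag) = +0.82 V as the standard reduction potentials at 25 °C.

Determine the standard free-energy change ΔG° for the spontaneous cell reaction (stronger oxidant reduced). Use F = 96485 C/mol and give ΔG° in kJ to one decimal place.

Ag⁺/Ag (E° = +0.82 V) is the cathode; Tl⁺/Tl (E° = -0.33 V) is the anode, so E°cell = +1.15 V.
Balancing electrons gives n = 1 (lcm of 1 and 1).
ΔG° = −nFE° = −(1)(96485)(+1.15) = -110,958 J = -111.0 kJ.

-111.0 kJ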